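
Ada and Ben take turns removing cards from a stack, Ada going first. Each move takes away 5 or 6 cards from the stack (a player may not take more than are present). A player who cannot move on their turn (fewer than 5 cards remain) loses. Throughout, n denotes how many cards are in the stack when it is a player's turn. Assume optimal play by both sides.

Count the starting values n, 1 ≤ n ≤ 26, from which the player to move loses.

Positions with no move are L. A position that does have a move is losing for the player to move precisely when every available move leads to a winning position for the opponent. Fill in the labels:
n=0: no move → L
n=1: no move → L
n=2: no move → L
n=3: no move → L
n=4: no move → L
n=5: reaches L-position 0 → W
n=6: reaches L-position 1 → W
n=7: reaches L-position 2 → W
n=8: reaches L-position 3 → W
n=9: reaches L-position 4 → W
n=10: reaches L-position 4 → W
n=11: only reaches 6(W), 5(W), all W → L
n=12: only reaches 7(W), 6(W), all W → L
n=13: only reaches 8(W), 7(W), all W → L
n=14: only reaches 9(W), 8(W), all W → L
n=15: only reaches 10(W), 9(W), all W → L
n=16: reaches L-position 11 → W
n=17: reaches L-position 12 → W
n=18: reaches L-position 13 → W
n=19: reaches L-position 14 → W
n=20: reaches L-position 15 → W
n=21: reaches L-position 15 → W
n=22: only reaches 17(W), 16(W), all W → L
n=23: only reaches 18(W), 17(W), all W → L
n=24: only reaches 19(W), 18(W), all W → L
n=25: only reaches 20(W), 19(W), all W → L
n=26: only reaches 21(W), 20(W), all W → L
L entries with 1 ≤ n ≤ 26 (n=0 is outside the asked range and is not counted): n = 1, 2, 3, 4, 11, 12, 13, 14, 15, 22, 23, 24, 25, 26; that makes 14.

14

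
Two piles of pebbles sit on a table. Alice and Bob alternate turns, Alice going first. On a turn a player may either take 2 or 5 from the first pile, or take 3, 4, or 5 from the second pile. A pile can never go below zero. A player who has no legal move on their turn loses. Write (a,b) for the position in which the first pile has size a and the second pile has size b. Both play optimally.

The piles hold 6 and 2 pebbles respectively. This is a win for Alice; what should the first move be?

Move to (4,2).

Work bottom-up. With no move the player to move loses. Otherwise the position is W if at least one move leads to an L position for the opponent, and L if every move leads to a W.
No move ever increases a pile, so every position that can arise here has a ≤ 6 and b ≤ 2; it is enough to label the cells with 0 ≤ a ≤ 6 and 0 ≤ b ≤ 2.
Every move lowers a or b (never raises either), so fill the grid row by row in increasing a, and left to right within a row: each cell's successors are then already labelled.
      b=0  b=1  b=2
a=0:    L    L    L
a=1:    L    L    L
a=2:    W    W    W
a=3:    W    W    W
a=4:    L    L    L
a=5:    W    W    W
a=6:    W    W    W
Cells with no legal move (terminal, hence L): (0,0), (0,1), (0,2), (1,0), (1,1), (1,2).
The remaining L cells, each justified by listing all of its moves:
(4,0): L (sole option (2,0)(W) is W)
(4,1): L (sole option (2,1)(W) is W)
(4,2): L (sole option (2,2)(W) is W)
Every other cell has at least one move into one of the L cells above, so it is W.
From (6,2), the L positions reachable in one move are: (4,2), (1,2). Any move reaching one of these is winning.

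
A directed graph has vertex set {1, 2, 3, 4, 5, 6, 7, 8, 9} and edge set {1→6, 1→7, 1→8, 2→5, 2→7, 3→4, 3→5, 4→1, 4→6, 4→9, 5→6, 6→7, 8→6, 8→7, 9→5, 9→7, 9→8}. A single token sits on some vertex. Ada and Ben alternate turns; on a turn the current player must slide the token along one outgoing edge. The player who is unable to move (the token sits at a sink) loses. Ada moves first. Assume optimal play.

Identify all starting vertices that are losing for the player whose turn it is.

Label each position W (a win for the player to move) or L (a loss). A position with no legal move is L; any other position is W exactly when some move reaches an L, and L when every move reaches a W.
Every edge goes from a vertex to one that appears earlier in the order 7, 6, 8, 1, 5, 9, 2, 4, 3, so processing vertices in that order labels each vertex after all of its successors.
7: no outgoing edge → L
6: reaches L-position 7 → W
8: reaches L-position 7 → W
1: reaches L-position 7 → W
5: only reaches 6(W), which is W → L
9: reaches L-position 5 → W
2: reaches L-position 5 → W
4: only reaches 9(W), 1(W), 6(W), all W → L
3: reaches L-position 4 → W
The losing starting vertices are exactly the entries labelled L in this table (3 of them).

4, 5, 7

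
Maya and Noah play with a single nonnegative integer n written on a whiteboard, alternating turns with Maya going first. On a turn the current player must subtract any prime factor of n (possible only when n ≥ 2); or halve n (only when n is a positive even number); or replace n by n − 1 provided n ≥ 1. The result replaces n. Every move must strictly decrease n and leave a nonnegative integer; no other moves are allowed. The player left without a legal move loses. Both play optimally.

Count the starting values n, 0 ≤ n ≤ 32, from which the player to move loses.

7

Classify positions by backward induction: terminal positions (no move available) are L. From any other position, the mover wins iff some move reaches an L.
n=0: no move → L
n=1: W (go to 0, an L position)
n=2: W (go to 0, an L position)
n=3: W (go to 0, an L position)
n=4: L (options 2(W), 3(W) are all W)
n=5: W (go to 0, an L position)
n=6: W (go to 4, an L position)
n=7: W (go to 0, an L position)
n=8: W (go to 4, an L position)
n=9: L (options 6(W), 8(W) are all W)
n=10: W (go to 9, an L position)
n=11: W (go to 0, an L position)
n=12: W (go to 9, an L position)
n=13: W (go to 0, an L position)
n=14: L (options 7(W), 12(W), 13(W) are all W)
n=15: W (go to 14, an L position)
n=16: W (go to 14, an L position)
n=17: W (go to 0, an L position)
n=18: W (go to 9, an L position)
n=19: W (go to 0, an L position)
n=20: L (options 10(W), 15(W), 18(W), 19(W) are all W)
n=21: W (go to 14, an L position)
n=22: W (go to 20, an L position)
n=23: W (go to 0, an L position)
n=24: L (options 12(W), 21(W), 22(W), 23(W) are all W)
n=25: W (go to 20, an L position)
n=26: W (go to 24, an L position)
n=27: W (go to 24, an L position)
n=28: W (go to 14, an L position)
n=29: W (go to 0, an L position)
n=30: L (options 15(W), 25(W), 27(W), 28(W), 29(W) are all W)
n=31: W (go to 0, an L position)
n=32: W (go to 30, an L position)
L entries with 0 ≤ n ≤ 32: n = 0, 4, 9, 14, 20, 24, 30; that makes 7.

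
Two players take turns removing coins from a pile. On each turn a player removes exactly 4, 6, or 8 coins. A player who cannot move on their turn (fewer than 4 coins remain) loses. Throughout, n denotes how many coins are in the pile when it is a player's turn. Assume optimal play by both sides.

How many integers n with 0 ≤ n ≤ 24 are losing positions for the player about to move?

Label each position W (a win for the player to move) or L (a loss). A position with no legal move is L; any other position is W exactly when some move reaches an L, and L when every move reaches a W.
n=0: no move → L
n=1: no move → L
n=2: no move → L
n=3: no move → L
n=4: can move to 0, which is L ⇒ W
n=5: can move to 1, which is L ⇒ W
n=6: can move to 2, which is L ⇒ W
n=7: can move to 3, which is L ⇒ W
n=8: can move to 2, which is L ⇒ W
n=9: can move to 3, which is L ⇒ W
n=10: can move to 2, which is L ⇒ W
n=11: can move to 3, which is L ⇒ W
n=12: moves to 8(W), 6(W), 4(W); every one is W ⇒ L
n=13: moves to 9(W), 7(W), 5(W); every one is W ⇒ L
n=14: moves to 10(W), 8(W), 6(W); every one is W ⇒ L
n=15: moves to 11(W), 9(W), 7(W); every one is W ⇒ L
n=16: can move to 12, which is L ⇒ W
n=17: can move to 13, which is L ⇒ W
n=18: can move to 14, which is L ⇒ W
n=19: can move to 15, which is L ⇒ W
n=20: can move to 14, which is L ⇒ W
n=21: can move to 15, which is L ⇒ W
n=22: can move to 14, which is L ⇒ W
n=23: can move to 15, which is L ⇒ W
n=24: moves to 20(W), 18(W), 16(W); every one is W ⇒ L
L entries with 0 ≤ n ≤ 24: n = 0, 1, 2, 3, 12, 13, 14, 15, 24; that makes 9.

9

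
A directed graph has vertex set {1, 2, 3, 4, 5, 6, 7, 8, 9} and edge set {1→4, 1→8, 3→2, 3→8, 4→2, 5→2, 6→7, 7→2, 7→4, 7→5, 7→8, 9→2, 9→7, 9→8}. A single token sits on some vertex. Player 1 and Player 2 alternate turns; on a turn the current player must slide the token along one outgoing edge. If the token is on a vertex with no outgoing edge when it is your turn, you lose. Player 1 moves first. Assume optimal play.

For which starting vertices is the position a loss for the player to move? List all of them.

2, 6, 8

Build the W/L table. Terminal = L. A non-terminal position is W if it has a move to some L; otherwise it is L.
Every edge goes from a vertex to one that appears earlier in the order 2, 8, 5, 4, 3, 1, 7, 9, 6, so processing vertices in that order labels each vertex after all of its successors.
2: no outgoing edge → L
8: no outgoing edge → L
5: →2(L), so W
4: →2(L), so W
3: →8(L), so W
1: →8(L), so W
7: →8(L), so W
9: →8(L), so W
6: →7(W) only, which is W, so L
The losing starting vertices are exactly the entries labelled L in this table (3 of them).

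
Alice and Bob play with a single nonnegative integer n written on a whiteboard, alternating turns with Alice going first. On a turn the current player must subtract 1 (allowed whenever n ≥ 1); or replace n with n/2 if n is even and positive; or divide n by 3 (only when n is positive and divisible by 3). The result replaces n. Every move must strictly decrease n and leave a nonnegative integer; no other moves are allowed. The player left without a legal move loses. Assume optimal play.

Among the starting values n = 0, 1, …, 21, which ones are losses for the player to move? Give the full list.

Label each position W (a win for the player to move) or L (a loss). A position with no legal move is L; any other position is W exactly when some move reaches an L, and L when every move reaches a W.
n=0: no move → L
n=1: →0(L), so W
n=2: →1(W) only, which is W, so L
n=3: →2(L), so W
n=4: →2(L), so W
n=5: →4(W) only, which is W, so L
n=6: →2(L), so W
n=7: →6(W) only, which is W, so L
n=8: →7(L), so W
n=9: →3(W), 8(W) — all W, so L
n=10: →5(L), so W
n=11: →10(W) only, which is W, so L
n=12: →11(L), so W
n=13: →12(W) only, which is W, so L
n=14: →7(L), so W
n=15: →5(L), so W
n=16: →8(W), 15(W) — all W, so L
n=17: →16(L), so W
n=18: →9(L), so W
n=19: →18(W) only, which is W, so L
n=20: →19(L), so W
n=21: →7(L), so W
Reading off the rows marked L gives the requested list; there are 9 such values of n.

0, 2, 5, 7, 9, 11, 13, 16, 19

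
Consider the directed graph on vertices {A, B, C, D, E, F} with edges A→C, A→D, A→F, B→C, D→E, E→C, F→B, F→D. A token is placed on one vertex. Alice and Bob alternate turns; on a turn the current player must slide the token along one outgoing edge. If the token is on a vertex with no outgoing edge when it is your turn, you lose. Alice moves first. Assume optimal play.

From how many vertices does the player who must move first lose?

Compute win/loss labels from the base case upward. A position with no move is L. Any other position is W if it can reach an L in one move, else L.
Every edge goes from a vertex to one that appears earlier in the order C, B, E, D, F, A, so processing vertices in that order labels each vertex after all of its successors.
C: no outgoing edge → L
B: W (go to C, an L position)
E: W (go to C, an L position)
D: L (sole option E(W) is W)
F: W (go to D, an L position)
A: W (go to D, an L position)
The L vertices are C, D; that is 2 in all.

2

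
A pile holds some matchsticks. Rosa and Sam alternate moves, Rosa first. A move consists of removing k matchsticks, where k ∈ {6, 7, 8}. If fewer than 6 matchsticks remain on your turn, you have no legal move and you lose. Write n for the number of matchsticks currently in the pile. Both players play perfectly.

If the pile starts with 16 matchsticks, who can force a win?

Positions with no move are L. A position that does have a move is losing for the player to move precisely when every available move leads to a winning position for the opponent. Fill in the labels:
n=0: no move → L
n=1: no move → L
n=2: no move → L
n=3: no move → L
n=4: no move → L
n=5: no move → L
n=6: W (go to 0, an L position)
n=7: W (go to 1, an L position)
n=8: W (go to 2, an L position)
n=9: W (go to 3, an L position)
n=10: W (go to 4, an L position)
n=11: W (go to 5, an L position)
n=12: W (go to 5, an L position)
n=13: W (go to 5, an L position)
n=14: L (options 8(W), 7(W), 6(W) are all W)
n=15: L (options 9(W), 8(W), 7(W) are all W)
n=16: L (options 10(W), 9(W), 8(W) are all W)
The starting position 16 is L: whatever Rosa does, the opponent receives a W position.

Sam wins.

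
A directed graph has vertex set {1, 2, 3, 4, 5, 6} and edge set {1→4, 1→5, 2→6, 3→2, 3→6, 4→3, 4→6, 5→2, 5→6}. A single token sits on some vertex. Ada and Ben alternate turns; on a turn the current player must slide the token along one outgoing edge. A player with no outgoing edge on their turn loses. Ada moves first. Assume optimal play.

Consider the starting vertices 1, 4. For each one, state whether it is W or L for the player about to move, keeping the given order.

1: L, 4: W

Work bottom-up. With no move the player to move loses. Otherwise the position is W if at least one move leads to an L position for the opponent, and L if every move leads to a W.
Every edge goes from a vertex to one that appears earlier in the order 6, 2, 3, 4, 5, 1, so processing vertices in that order labels each vertex after all of its successors.
6: no outgoing edge → L
2: →6(L), so W
3: →6(L), so W
4: →6(L), so W
5: →6(L), so W
1: →5(W), 4(W) — all W, so L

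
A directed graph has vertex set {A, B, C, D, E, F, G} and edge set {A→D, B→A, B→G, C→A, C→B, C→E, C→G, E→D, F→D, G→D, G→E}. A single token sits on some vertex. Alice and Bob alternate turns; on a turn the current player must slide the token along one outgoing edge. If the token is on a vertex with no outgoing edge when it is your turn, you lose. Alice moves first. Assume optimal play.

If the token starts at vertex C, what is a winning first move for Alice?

Label each position W (a win for the player to move) or L (a loss). A position with no legal move is L; any other position is W exactly when some move reaches an L, and L when every move reaches a W.
Every edge goes from a vertex to one that appears earlier in the order D, F, E, A, G, B, C, so processing vertices in that order labels each vertex after all of its successors.
D: no outgoing edge → L
F: reaches L-position D → W
E: reaches L-position D → W
A: reaches L-position D → W
G: reaches L-position D → W
B: only reaches G(W), A(W), all W → L
C: reaches L-position B → W
From C, the L positions reachable in one move are: B.

Move to B.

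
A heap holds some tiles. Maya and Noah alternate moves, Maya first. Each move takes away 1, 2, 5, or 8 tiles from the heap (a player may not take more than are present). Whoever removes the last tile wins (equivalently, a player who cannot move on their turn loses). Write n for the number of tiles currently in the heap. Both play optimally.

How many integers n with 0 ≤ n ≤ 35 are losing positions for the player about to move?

12

Compute win/loss labels from the base case upward. A position with no move is L. Any other position is W if it can reach an L in one move, else L.
n=0: no move → L
n=1: can move to 0, which is L ⇒ W
n=2: can move to 0, which is L ⇒ W
n=3: moves to 2(W), 1(W); every one is W ⇒ L
n=4: can move to 3, which is L ⇒ W
n=5: can move to 3, which is L ⇒ W
n=6: moves to 5(W), 4(W), 1(W); every one is W ⇒ L
n=7: can move to 6, which is L ⇒ W
n=8: can move to 6, which is L ⇒ W
n=9: moves to 8(W), 7(W), 4(W), 1(W); every one is W ⇒ L
n=10: can move to 9, which is L ⇒ W
n=11: can move to 9, which is L ⇒ W
n=12: moves to 11(W), 10(W), 7(W), 4(W); every one is W ⇒ L
n=13: can move to 12, which is L ⇒ W
n=14: can move to 12, which is L ⇒ W
n=15: moves to 14(W), 13(W), 10(W), 7(W); every one is W ⇒ L
n=16: can move to 15, which is L ⇒ W
n=17: can move to 15, which is L ⇒ W
n=18: moves to 17(W), 16(W), 13(W), 10(W); every one is W ⇒ L
n=19: can move to 18, which is L ⇒ W
n=20: can move to 18, which is L ⇒ W
n=21: moves to 20(W), 19(W), 16(W), 13(W); every one is W ⇒ L
n=22: can move to 21, which is L ⇒ W
n=23: can move to 21, which is L ⇒ W
n=24: moves to 23(W), 22(W), 19(W), 16(W); every one is W ⇒ L
n=25: can move to 24, which is L ⇒ W
n=26: can move to 24, which is L ⇒ W
n=27: moves to 26(W), 25(W), 22(W), 19(W); every one is W ⇒ L
n=28: can move to 27, which is L ⇒ W
n=29: can move to 27, which is L ⇒ W
n=30: moves to 29(W), 28(W), 25(W), 22(W); every one is W ⇒ L
n=31: can move to 30, which is L ⇒ W
n=32: can move to 30, which is L ⇒ W
n=33: moves to 32(W), 31(W), 28(W), 25(W); every one is W ⇒ L
n=34: can move to 33, which is L ⇒ W
n=35: can move to 33, which is L ⇒ W
L entries with 0 ≤ n ≤ 35: n = 0, 3, 6, 9, 12, 15, 18, 21, 24, 27, 30, 33; that makes 12.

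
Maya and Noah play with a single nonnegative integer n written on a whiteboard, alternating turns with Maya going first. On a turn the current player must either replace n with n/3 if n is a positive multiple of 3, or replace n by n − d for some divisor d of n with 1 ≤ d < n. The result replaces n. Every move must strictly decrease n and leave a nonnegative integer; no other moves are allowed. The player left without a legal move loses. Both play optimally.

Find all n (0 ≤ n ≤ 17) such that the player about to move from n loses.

Label each position W (a win for the player to move) or L (a loss). A position with no legal move is L; any other position is W exactly when some move reaches an L, and L when every move reaches a W.
n=0: no move → L
n=1: no move → L
n=2: reaches L-position 1 → W
n=3: reaches L-position 1 → W
n=4: only reaches 2(W), 3(W), all W → L
n=5: reaches L-position 4 → W
n=6: reaches L-position 4 → W
n=7: only reaches 6(W), which is W → L
n=8: reaches L-position 4 → W
n=9: only reaches 3(W), 6(W), 8(W), all W → L
n=10: reaches L-position 9 → W
n=11: only reaches 10(W), which is W → L
n=12: reaches L-position 4 → W
n=13: only reaches 12(W), which is W → L
n=14: reaches L-position 7 → W
n=15: only reaches 5(W), 10(W), 12(W), 14(W), all W → L
n=16: reaches L-position 15 → W
n=17: only reaches 16(W), which is W → L
The losing starting values of n are exactly the entries labelled L in this table (9 of them).

0, 1, 4, 7, 9, 11, 13, 15, 17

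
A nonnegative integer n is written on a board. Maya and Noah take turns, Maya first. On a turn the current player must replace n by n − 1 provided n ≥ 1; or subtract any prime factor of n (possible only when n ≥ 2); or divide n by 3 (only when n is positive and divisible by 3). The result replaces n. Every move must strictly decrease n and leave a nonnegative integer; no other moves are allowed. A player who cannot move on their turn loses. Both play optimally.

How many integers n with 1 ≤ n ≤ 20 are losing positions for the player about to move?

4

Work bottom-up. With no move the player to move loses. Otherwise the position is W if at least one move leads to an L position for the opponent, and L if every move leads to a W.
n=0: no move → L
n=1: →0(L), so W
n=2: →0(L), so W
n=3: →0(L), so W
n=4: →2(W), 3(W) — all W, so L
n=5: →0(L), so W
n=6: →4(L), so W
n=7: →0(L), so W
n=8: →6(W), 7(W) — all W, so L
n=9: →8(L), so W
n=10: →8(L), so W
n=11: →0(L), so W
n=12: →4(L), so W
n=13: →0(L), so W
n=14: →7(W), 12(W), 13(W) — all W, so L
n=15: →14(L), so W
n=16: →14(L), so W
n=17: →0(L), so W
n=18: →6(W), 15(W), 16(W), 17(W) — all W, so L
n=19: →0(L), so W
n=20: →18(L), so W
L entries with 1 ≤ n ≤ 20 (n=0 is outside the asked range and is not counted): n = 4, 8, 14, 18; that makes 4.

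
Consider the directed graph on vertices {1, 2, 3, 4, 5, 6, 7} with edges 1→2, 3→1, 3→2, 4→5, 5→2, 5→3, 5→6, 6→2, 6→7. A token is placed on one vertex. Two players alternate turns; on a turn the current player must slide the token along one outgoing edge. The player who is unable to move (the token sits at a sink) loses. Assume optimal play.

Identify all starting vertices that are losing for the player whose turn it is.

Label each position W (a win for the player to move) or L (a loss). A position with no legal move is L; any other position is W exactly when some move reaches an L, and L when every move reaches a W.
Every edge goes from a vertex to one that appears earlier in the order 7, 2, 1, 3, 6, 5, 4, so processing vertices in that order labels each vertex after all of its successors.
7: no outgoing edge → L
2: no outgoing edge → L
1: reaches L-position 2 → W
3: reaches L-position 2 → W
6: reaches L-position 2 → W
5: reaches L-position 2 → W
4: only reaches 5(W), which is W → L
The losing starting vertices are exactly the entries labelled L in this table (3 of them).

2, 4, 7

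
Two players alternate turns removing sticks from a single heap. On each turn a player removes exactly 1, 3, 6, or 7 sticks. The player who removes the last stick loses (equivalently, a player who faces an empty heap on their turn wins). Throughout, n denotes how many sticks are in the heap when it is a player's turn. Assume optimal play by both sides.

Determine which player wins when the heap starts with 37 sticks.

The second player wins.

Classify positions by backward induction: terminal positions (no move available) are W. From any other position, the mover wins iff some move reaches an L.
n=0: no move; the opponent has just taken the last stick and therefore loses → W
n=1: →0(W) only, which is W, so L
n=2: →1(L), so W
n=3: →2(W), 0(W) — all W, so L
n=4: →3(L), so W
n=5: →4(W), 2(W) — all W, so L
n=6: →5(L), so W
n=7: →1(L), so W
n=8: →5(L), so W
n=9: →3(L), so W
n=10: →3(L), so W
n=11: →5(L), so W
n=12: →5(L), so W
n=13: →12(W), 10(W), 7(W), 6(W) — all W, so L
n=14: →13(L), so W
n=15: →14(W), 12(W), 9(W), 8(W) — all W, so L
n=16: →15(L), so W
n=17: →16(W), 14(W), 11(W), 10(W) — all W, so L
n=18: →17(L), so W
n=19: →13(L), so W
n=20: →17(L), so W
n=21: →15(L), so W
n=22: →15(L), so W
n=23: →17(L), so W
n=24: →17(L), so W
n=25: →24(W), 22(W), 19(W), 18(W) — all W, so L
n=26: →25(L), so W
n=27: →26(W), 24(W), 21(W), 20(W) — all W, so L
n=28: →27(L), so W
n=29: →28(W), 26(W), 23(W), 22(W) — all W, so L
n=30: →29(L), so W
n=31: →25(L), so W
n=32: →29(L), so W
n=33: →27(L), so W
n=34: →27(L), so W
n=35: →29(L), so W
n=36: →29(L), so W
n=37: →36(W), 34(W), 31(W), 30(W) — all W, so L
The starting position 37 is L: whatever the player to move does, the opponent receives a W position.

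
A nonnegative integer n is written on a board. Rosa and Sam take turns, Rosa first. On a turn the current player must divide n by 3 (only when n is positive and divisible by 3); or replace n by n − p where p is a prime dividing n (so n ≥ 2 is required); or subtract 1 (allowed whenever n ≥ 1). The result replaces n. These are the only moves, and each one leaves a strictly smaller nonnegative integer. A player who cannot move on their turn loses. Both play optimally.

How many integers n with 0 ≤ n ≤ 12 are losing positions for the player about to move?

Positions with no move are L. A position that does have a move is losing for the player to move precisely when every available move leads to a winning position for the opponent. Fill in the labels:
n=0: no move → L
n=1: reaches L-position 0 → W
n=2: reaches L-position 0 → W
n=3: reaches L-position 0 → W
n=4: only reaches 2(W), 3(W), all W → L
n=5: reaches L-position 0 → W
n=6: reaches L-position 4 → W
n=7: reaches L-position 0 → W
n=8: only reaches 6(W), 7(W), all W → L
n=9: reaches L-position 8 → W
n=10: reaches L-position 8 → W
n=11: reaches L-position 0 → W
n=12: reaches L-position 4 → W
L entries with 0 ≤ n ≤ 12: n = 0, 4, 8; that makes 3.

3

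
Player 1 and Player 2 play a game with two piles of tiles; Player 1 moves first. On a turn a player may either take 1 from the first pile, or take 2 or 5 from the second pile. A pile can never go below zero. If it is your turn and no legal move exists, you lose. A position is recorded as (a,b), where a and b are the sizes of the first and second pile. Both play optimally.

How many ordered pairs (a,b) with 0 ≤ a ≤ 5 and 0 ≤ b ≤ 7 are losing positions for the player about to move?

Compute win/loss labels from the base case upward. A position with no move is L. Any other position is W if it can reach an L in one move, else L.
Every move lowers a or b (never raises either), so fill the grid row by row in increasing a, and left to right within a row: each cell's successors are then already labelled.
      b=0  b=1  b=2  b=3  b=4  b=5  b=6  b=7
a=0:    L    L    W    W    L    W    W    L
a=1:    W    W    L    L    W    W    L    W
a=2:    L    L    W    W    L    W    W    L
a=3:    W    W    L    L    W    W    L    W
a=4:    L    L    W    W    L    W    W    L
a=5:    W    W    L    L    W    W    L    W
Cells with no legal move (terminal, hence L): (0,0), (0,1).
The remaining L cells, each justified by listing all of its moves:
(0,4): →(0,2)(W) only, which is W, so L
(0,7): →(0,5)(W), (0,2)(W) — all W, so L
(1,2): →(0,2)(W), (1,0)(W) — all W, so L
(1,3): →(0,3)(W), (1,1)(W) — all W, so L
(1,6): →(0,6)(W), (1,4)(W), (1,1)(W) — all W, so L
(2,0): →(1,0)(W) only, which is W, so L
(2,1): →(1,1)(W) only, which is W, so L
(2,4): →(1,4)(W), (2,2)(W) — all W, so L
(2,7): →(1,7)(W), (2,5)(W), (2,2)(W) — all W, so L
(3,2): →(2,2)(W), (3,0)(W) — all W, so L
(3,3): →(2,3)(W), (3,1)(W) — all W, so L
(3,6): →(2,6)(W), (3,4)(W), (3,1)(W) — all W, so L
(4,0): →(3,0)(W) only, which is W, so L
(4,1): →(3,1)(W) only, which is W, so L
(4,4): →(3,4)(W), (4,2)(W) — all W, so L
(4,7): →(3,7)(W), (4,5)(W), (4,2)(W) — all W, so L
(5,2): →(4,2)(W), (5,0)(W) — all W, so L
(5,3): →(4,3)(W), (5,1)(W) — all W, so L
(5,6): →(4,6)(W), (5,4)(W), (5,1)(W) — all W, so L
Every other cell has at least one move into one of the L cells above, so it is W.
L cells per row: a=0: 4, a=1: 3, a=2: 4, a=3: 3, a=4: 4, a=5: 3; total 21.

21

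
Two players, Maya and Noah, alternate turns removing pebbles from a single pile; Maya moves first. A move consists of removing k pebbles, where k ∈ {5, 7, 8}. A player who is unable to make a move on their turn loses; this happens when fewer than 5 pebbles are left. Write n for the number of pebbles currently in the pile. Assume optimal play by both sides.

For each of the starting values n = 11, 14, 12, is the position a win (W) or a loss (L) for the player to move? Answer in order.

11: W, 14: L, 12: W

Positions with no move are L. A position that does have a move is losing for the player to move precisely when every available move leads to a winning position for the opponent. Fill in the labels:
n=0: no move → L
n=1: no move → L
n=2: no move → L
n=3: no move → L
n=4: no move → L
n=5: W (go to 0, an L position)
n=6: W (go to 1, an L position)
n=7: W (go to 2, an L position)
n=8: W (go to 3, an L position)
n=9: W (go to 4, an L position)
n=10: W (go to 3, an L position)
n=11: W (go to 4, an L position)
n=12: W (go to 4, an L position)
n=13: L (options 8(W), 6(W), 5(W) are all W)
n=14: L (options 9(W), 7(W), 6(W) are all W)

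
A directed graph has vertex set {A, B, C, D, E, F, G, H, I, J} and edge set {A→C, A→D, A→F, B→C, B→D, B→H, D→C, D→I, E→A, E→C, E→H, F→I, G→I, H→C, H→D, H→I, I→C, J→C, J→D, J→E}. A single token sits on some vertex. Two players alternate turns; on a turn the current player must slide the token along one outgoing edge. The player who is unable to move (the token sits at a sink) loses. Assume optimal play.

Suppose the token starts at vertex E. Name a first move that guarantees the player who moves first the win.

Compute win/loss labels from the base case upward. A position with no move is L. Any other position is W if it can reach an L in one move, else L.
Every edge goes from a vertex to one that appears earlier in the order C, I, D, H, F, A, E, B, J, G, so processing vertices in that order labels each vertex after all of its successors.
C: no outgoing edge → L
I: reaches L-position C → W
D: reaches L-position C → W
H: reaches L-position C → W
F: only reaches I(W), which is W → L
A: reaches L-position F → W
E: reaches L-position C → W
B: reaches L-position C → W
J: reaches L-position C → W
G: only reaches I(W), which is W → L
From E, the L positions reachable in one move are: C.

Move to C.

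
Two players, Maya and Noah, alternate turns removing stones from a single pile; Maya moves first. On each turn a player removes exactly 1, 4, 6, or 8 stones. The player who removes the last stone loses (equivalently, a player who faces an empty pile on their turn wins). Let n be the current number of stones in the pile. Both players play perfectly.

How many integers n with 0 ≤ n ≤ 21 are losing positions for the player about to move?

Label each position W (a win for the player to move) or L (a loss). A position with no legal move is W; any other position is W exactly when some move reaches an L, and L when every move reaches a W.
n=0: no move; the opponent has just taken the last stone and therefore loses → W
n=1: →0(W) only, which is W, so L
n=2: →1(L), so W
n=3: →2(W) only, which is W, so L
n=4: →3(L), so W
n=5: →1(L), so W
n=6: →5(W), 2(W), 0(W) — all W, so L
n=7: →6(L), so W
n=8: →7(W), 4(W), 2(W), 0(W) — all W, so L
n=9: →8(L), so W
n=10: →6(L), so W
n=11: →3(L), so W
n=12: →8(L), so W
n=13: →12(W), 9(W), 7(W), 5(W) — all W, so L
n=14: →13(L), so W
n=15: →14(W), 11(W), 9(W), 7(W) — all W, so L
n=16: →15(L), so W
n=17: →13(L), so W
n=18: →17(W), 14(W), 12(W), 10(W) — all W, so L
n=19: →18(L), so W
n=20: →19(W), 16(W), 14(W), 12(W) — all W, so L
n=21: →20(L), so W
L entries with 0 ≤ n ≤ 21: n = 1, 3, 6, 8, 13, 15, 18, 20; that makes 8.

8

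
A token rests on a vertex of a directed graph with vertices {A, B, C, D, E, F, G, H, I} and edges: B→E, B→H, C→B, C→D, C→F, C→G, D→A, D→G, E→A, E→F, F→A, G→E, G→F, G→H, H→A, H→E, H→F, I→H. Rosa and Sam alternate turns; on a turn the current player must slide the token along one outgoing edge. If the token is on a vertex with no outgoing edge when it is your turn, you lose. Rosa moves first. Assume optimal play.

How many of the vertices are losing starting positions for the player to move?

Classify positions by backward induction: terminal positions (no move available) are L. From any other position, the mover wins iff some move reaches an L.
Every edge goes from a vertex to one that appears earlier in the order A, F, E, H, G, D, B, C, I, so processing vertices in that order labels each vertex after all of its successors.
A: no outgoing edge → L
F: W (go to A, an L position)
E: W (go to A, an L position)
H: W (go to A, an L position)
G: L (options H(W), E(W), F(W) are all W)
D: W (go to G, an L position)
B: L (options H(W), E(W) are all W)
C: W (go to B, an L position)
I: L (sole option H(W) is W)
The L vertices are A, B, G, I; that is 4 in all.

4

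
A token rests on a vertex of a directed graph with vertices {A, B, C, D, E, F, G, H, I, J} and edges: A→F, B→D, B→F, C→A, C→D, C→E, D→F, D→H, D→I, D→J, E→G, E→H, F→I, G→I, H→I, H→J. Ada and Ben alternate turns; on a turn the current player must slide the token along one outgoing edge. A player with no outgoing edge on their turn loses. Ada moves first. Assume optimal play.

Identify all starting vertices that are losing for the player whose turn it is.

A, B, E, I, J

Label each position W (a win for the player to move) or L (a loss). A position with no legal move is L; any other position is W exactly when some move reaches an L, and L when every move reaches a W.
Every edge goes from a vertex to one that appears earlier in the order I, J, F, H, G, E, D, A, B, C, so processing vertices in that order labels each vertex after all of its successors.
I: no outgoing edge → L
J: no outgoing edge → L
F: can move to I, which is L ⇒ W
H: can move to J, which is L ⇒ W
G: can move to I, which is L ⇒ W
E: moves to G(W), H(W); every one is W ⇒ L
D: can move to J, which is L ⇒ W
A: the only move is to F(W), a W ⇒ L
B: moves to D(W), F(W); every one is W ⇒ L
C: can move to A, which is L ⇒ W
The losing starting vertices are exactly the entries labelled L in this table (5 of them).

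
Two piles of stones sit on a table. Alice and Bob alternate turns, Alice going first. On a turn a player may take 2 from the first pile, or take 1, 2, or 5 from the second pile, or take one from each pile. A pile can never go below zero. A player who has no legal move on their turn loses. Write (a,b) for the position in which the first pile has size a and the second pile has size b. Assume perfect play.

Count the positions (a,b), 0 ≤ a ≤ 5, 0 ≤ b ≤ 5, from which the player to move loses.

Positions with no move are L. A position that does have a move is losing for the player to move precisely when every available move leads to a winning position for the opponent. Fill in the labels:
Every move lowers a or b (never raises either), so fill the grid row by row in increasing a, and left to right within a row: each cell's successors are then already labelled.
      b=0  b=1  b=2  b=3  b=4  b=5
a=0:    L    W    W    L    W    W
a=1:    L    W    W    L    W    W
a=2:    W    W    L    W    W    L
a=3:    W    L    W    W    L    W
a=4:    L    W    W    L    W    W
a=5:    L    W    W    L    W    W
Cells with no legal move (terminal, hence L): (0,0), (1,0).
The remaining L cells, each justified by listing all of its moves:
(0,3): only reaches (0,2)(W), (0,1)(W), all W → L
(1,3): only reaches (1,2)(W), (1,1)(W), (0,2)(W), all W → L
(2,2): only reaches (0,2)(W), (2,1)(W), (2,0)(W), (1,1)(W), all W → L
(2,5): only reaches (0,5)(W), (2,4)(W), (2,3)(W), (2,0)(W), (1,4)(W), all W → L
(3,1): only reaches (1,1)(W), (3,0)(W), (2,0)(W), all W → L
(3,4): only reaches (1,4)(W), (3,3)(W), (3,2)(W), (2,3)(W), all W → L
(4,0): only reaches (2,0)(W), which is W → L
(4,3): only reaches (2,3)(W), (4,2)(W), (4,1)(W), (3,2)(W), all W → L
(5,0): only reaches (3,0)(W), which is W → L
(5,3): only reaches (3,3)(W), (5,2)(W), (5,1)(W), (4,2)(W), all W → L
Every other cell has at least one move into one of the L cells above, so it is W.
L cells per row: a=0: 2, a=1: 2, a=2: 2, a=3: 2, a=4: 2, a=5: 2; total 12.

12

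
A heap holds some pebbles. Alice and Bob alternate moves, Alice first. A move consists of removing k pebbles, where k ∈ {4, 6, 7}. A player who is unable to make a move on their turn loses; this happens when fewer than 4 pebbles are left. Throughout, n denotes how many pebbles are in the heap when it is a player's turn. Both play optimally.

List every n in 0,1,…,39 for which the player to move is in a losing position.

Work bottom-up. With no move the player to move loses. Otherwise the position is W if at least one move leads to an L position for the opponent, and L if every move leads to a W.
n=0: no move → L
n=1: no move → L
n=2: no move → L
n=3: no move → L
n=4: →0(L), so W
n=5: →1(L), so W
n=6: →2(L), so W
n=7: →3(L), so W
n=8: →2(L), so W
n=9: →3(L), so W
n=10: →3(L), so W
n=11: →7(W), 5(W), 4(W) — all W, so L
n=12: →8(W), 6(W), 5(W) — all W, so L
n=13: →9(W), 7(W), 6(W) — all W, so L
n=14: →10(W), 8(W), 7(W) — all W, so L
n=15: →11(L), so W
n=16: →12(L), so W
n=17: →13(L), so W
n=18: →14(L), so W
n=19: →13(L), so W
n=20: →14(L), so W
n=21: →14(L), so W
n=22: →18(W), 16(W), 15(W) — all W, so L
n=23: →19(W), 17(W), 16(W) — all W, so L
n=24: →20(W), 18(W), 17(W) — all W, so L
n=25: →21(W), 19(W), 18(W) — all W, so L
n=26: →22(L), so W
n=27: →23(L), so W
n=28: →24(L), so W
n=29: →25(L), so W
n=30: →24(L), so W
n=31: →25(L), so W
n=32: →25(L), so W
n=33: →29(W), 27(W), 26(W) — all W, so L
n=34: →30(W), 28(W), 27(W) — all W, so L
n=35: →31(W), 29(W), 28(W) — all W, so L
n=36: →32(W), 30(W), 29(W) — all W, so L
n=37: →33(L), so W
n=38: →34(L), so W
n=39: →35(L), so W
The losing starting values of n are exactly the entries labelled L in this table (16 of them).

0, 1, 2, 3, 11, 12, 13, 14, 22, 23, 24, 25, 33, 34, 35, 36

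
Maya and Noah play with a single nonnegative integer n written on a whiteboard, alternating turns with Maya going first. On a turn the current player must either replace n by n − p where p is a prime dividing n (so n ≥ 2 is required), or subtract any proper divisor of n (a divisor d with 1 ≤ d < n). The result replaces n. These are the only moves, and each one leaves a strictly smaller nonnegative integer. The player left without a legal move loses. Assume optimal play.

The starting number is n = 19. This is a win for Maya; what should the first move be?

Build the W/L table. Terminal = L. A non-terminal position is W if it has a move to some L; otherwise it is L.
n=0: no move → L
n=1: no move → L
n=2: →0(L), so W
n=3: →0(L), so W
n=4: →2(W), 3(W) — all W, so L
n=5: →0(L), so W
n=6: →4(L), so W
n=7: →0(L), so W
n=8: →4(L), so W
n=9: →6(W), 8(W) — all W, so L
n=10: →9(L), so W
n=11: →0(L), so W
n=12: →9(L), so W
n=13: →0(L), so W
n=14: →7(W), 12(W), 13(W) — all W, so L
n=15: →14(L), so W
n=16: →14(L), so W
n=17: →0(L), so W
n=18: →9(L), so W
n=19: →0(L), so W
From 19, the L positions reachable in one move are: 0.

Move to 0.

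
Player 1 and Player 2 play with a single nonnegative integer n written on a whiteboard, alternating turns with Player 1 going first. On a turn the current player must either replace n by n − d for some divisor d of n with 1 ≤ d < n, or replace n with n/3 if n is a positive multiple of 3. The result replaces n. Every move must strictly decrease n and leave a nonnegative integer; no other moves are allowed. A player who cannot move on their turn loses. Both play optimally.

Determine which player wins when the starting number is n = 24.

Player 1 wins.

Label each position W (a win for the player to move) or L (a loss). A position with no legal move is L; any other position is W exactly when some move reaches an L, and L when every move reaches a W.
n=0: no move → L
n=1: no move → L
n=2: reaches L-position 1 → W
n=3: reaches L-position 1 → W
n=4: only reaches 2(W), 3(W), all W → L
n=5: reaches L-position 4 → W
n=6: reaches L-position 4 → W
n=7: only reaches 6(W), which is W → L
n=8: reaches L-position 4 → W
n=9: only reaches 3(W), 6(W), 8(W), all W → L
n=10: reaches L-position 9 → W
n=11: only reaches 10(W), which is W → L
n=12: reaches L-position 4 → W
n=13: only reaches 12(W), which is W → L
n=14: reaches L-position 7 → W
n=15: only reaches 5(W), 10(W), 12(W), 14(W), all W → L
n=16: reaches L-position 15 → W
n=17: only reaches 16(W), which is W → L
n=18: reaches L-position 9 → W
n=19: only reaches 18(W), which is W → L
n=20: reaches L-position 15 → W
n=21: reaches L-position 7 → W
n=22: reaches L-position 11 → W
n=23: only reaches 22(W), which is W → L
n=24: reaches L-position 23 → W
The starting position 24 is W: Player 1 should move to 23, handing over an L position.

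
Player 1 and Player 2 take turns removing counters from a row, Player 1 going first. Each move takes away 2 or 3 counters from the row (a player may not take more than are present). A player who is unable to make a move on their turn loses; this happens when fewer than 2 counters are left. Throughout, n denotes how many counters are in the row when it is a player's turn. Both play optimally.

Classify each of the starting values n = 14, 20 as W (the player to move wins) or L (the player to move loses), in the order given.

Compute win/loss labels from the base case upward. A position with no move is L. Any other position is W if it can reach an L in one move, else L.
n=0: no move → L
n=1: no move → L
n=2: can move to 0, which is L ⇒ W
n=3: can move to 1, which is L ⇒ W
n=4: can move to 1, which is L ⇒ W
n=5: moves to 3(W), 2(W); every one is W ⇒ L
n=6: moves to 4(W), 3(W); every one is W ⇒ L
n=7: can move to 5, which is L ⇒ W
n=8: can move to 6, which is L ⇒ W
n=9: can move to 6, which is L ⇒ W
n=10: moves to 8(W), 7(W); every one is W ⇒ L
n=11: moves to 9(W), 8(W); every one is W ⇒ L
n=12: can move to 10, which is L ⇒ W
n=13: can move to 11, which is L ⇒ W
n=14: can move to 11, which is L ⇒ W
n=15: moves to 13(W), 12(W); every one is W ⇒ L
n=16: moves to 14(W), 13(W); every one is W ⇒ L
n=17: can move to 15, which is L ⇒ W
n=18: can move to 16, which is L ⇒ W
n=19: can move to 16, which is L ⇒ W
n=20: moves to 18(W), 17(W); every one is W ⇒ L

14: W, 20: L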